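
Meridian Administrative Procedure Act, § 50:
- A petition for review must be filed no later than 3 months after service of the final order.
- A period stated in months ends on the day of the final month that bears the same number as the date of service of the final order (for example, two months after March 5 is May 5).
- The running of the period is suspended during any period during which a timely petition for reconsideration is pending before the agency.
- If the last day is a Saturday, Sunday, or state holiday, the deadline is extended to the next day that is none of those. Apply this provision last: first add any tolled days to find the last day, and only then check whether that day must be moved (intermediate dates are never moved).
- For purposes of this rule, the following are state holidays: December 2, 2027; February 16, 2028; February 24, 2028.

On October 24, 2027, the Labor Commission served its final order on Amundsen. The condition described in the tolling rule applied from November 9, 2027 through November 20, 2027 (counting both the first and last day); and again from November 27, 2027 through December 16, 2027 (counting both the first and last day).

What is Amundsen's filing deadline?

February 25, 2028

3 months after October 24, 2027 is January 24, 2028.
From November 9, 2027 through November 20, 2027 inclusive is 12 days; tolling adds 12 days: January 24, 2028 + 12 days = February 5, 2028.
From November 27, 2027 through December 16, 2027 inclusive is 20 days; tolling adds 20 days: February 5, 2028 + 20 days = February 25, 2028.
February 25, 2028 is a Friday and not a state holiday, so no extension applies.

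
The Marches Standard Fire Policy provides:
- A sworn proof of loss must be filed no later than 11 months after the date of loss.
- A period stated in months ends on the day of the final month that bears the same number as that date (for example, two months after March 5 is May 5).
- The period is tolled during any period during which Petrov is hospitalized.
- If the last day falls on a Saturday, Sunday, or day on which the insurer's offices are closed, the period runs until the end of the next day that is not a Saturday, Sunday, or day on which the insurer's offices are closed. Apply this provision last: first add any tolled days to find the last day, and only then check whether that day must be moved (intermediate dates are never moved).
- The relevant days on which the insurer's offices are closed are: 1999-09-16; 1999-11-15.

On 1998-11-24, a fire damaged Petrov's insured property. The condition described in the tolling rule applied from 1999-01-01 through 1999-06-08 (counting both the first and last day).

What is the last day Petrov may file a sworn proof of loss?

11 months after 1998-11-24 is October 24, 1999.
From January 1, 1999 through June 8, 1999 inclusive is 159 days; tolling adds 159 days: October 24, 1999 + 159 days = March 31, 2000.
March 31, 2000 is a Friday and not a day on which the insurer's offices are closed, so no extension applies.

March 31, 2000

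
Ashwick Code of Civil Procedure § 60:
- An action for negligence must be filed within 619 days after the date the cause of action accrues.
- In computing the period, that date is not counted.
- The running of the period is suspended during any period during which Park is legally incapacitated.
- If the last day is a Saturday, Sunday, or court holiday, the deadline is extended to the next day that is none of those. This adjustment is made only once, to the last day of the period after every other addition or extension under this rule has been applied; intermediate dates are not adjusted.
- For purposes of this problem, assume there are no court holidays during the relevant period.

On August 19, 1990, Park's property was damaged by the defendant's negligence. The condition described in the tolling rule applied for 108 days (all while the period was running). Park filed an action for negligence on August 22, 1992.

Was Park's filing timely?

No

619 days after August 19, 1990 is April 29, 1992.
Tolling adds 108 days: April 29, 1992 + 108 days = August 15, 1992.
August 15, 1992 is Saturday; August 16, 1992 is Sunday. The next qualifying day is August 17, 1992.
The deadline is August 17, 1992; the filing on August 22, 1992 is after that date.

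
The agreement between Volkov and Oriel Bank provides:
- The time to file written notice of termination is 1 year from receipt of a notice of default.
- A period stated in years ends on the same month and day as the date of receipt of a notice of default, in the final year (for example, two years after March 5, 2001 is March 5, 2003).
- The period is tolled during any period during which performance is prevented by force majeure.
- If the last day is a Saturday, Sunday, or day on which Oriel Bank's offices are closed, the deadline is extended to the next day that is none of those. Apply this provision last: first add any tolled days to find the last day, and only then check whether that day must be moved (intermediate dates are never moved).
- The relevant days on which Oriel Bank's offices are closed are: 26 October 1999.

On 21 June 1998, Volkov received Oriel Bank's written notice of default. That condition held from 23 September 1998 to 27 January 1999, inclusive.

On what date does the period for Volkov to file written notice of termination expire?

October 27, 1999

1 year after 21 June 1998 is June 21, 1999.
From September 23, 1998 through January 27, 1999 inclusive is 127 days; tolling adds 127 days: June 21, 1999 + 127 days = October 26, 1999.
October 26, 1999 is a listed holiday. The next qualifying day is October 27, 1999.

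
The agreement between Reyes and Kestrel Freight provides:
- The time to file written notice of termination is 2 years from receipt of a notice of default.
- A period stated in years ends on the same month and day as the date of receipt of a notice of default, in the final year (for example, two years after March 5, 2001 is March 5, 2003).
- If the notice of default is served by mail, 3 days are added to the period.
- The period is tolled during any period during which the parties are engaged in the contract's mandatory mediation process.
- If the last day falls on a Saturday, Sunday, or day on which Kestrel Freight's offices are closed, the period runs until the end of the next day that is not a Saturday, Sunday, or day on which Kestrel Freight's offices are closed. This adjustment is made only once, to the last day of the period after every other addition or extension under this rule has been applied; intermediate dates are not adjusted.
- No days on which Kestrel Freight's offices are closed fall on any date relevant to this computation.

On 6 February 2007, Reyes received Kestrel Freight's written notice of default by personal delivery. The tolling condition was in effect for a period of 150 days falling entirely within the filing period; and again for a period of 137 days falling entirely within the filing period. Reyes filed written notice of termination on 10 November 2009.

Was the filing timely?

Yes

2 years after 6 February 2007 is February 6, 2009.
Service was not by mail, so no mail extension applies.
Tolling adds 150 days: February 6, 2009 + 150 days = July 6, 2009.
Tolling adds 137 days: July 6, 2009 + 137 days = November 20, 2009.
November 20, 2009 is a Friday and not a day on which Kestrel Freight's offices are closed, so no extension applies.
The deadline is November 20, 2009; the filing on November 10, 2009 is on or before that date.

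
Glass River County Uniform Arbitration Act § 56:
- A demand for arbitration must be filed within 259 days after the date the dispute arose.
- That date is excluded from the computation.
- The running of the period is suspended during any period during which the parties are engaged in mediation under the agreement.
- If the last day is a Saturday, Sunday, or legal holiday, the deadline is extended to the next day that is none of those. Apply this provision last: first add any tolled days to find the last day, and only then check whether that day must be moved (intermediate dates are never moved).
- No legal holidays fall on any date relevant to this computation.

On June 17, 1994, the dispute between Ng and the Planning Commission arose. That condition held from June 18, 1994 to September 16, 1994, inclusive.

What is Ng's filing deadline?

June 2, 1995

259 days after June 17, 1994 is March 3, 1995.
From June 18, 1994 through September 16, 1994 inclusive is 91 days; tolling adds 91 days: March 3, 1995 + 91 days = June 2, 1995.
June 2, 1995 is a Friday and not a legal holiday, so no extension applies.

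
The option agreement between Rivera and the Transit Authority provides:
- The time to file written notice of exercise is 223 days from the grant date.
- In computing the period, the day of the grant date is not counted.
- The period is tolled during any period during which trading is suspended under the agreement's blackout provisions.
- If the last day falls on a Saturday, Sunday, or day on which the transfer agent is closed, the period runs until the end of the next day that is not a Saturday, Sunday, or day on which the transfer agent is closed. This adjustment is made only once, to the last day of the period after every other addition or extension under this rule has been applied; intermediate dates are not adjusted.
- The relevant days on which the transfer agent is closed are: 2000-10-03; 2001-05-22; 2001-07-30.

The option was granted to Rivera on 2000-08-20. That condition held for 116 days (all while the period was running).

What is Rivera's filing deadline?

223 days after 2000-08-20 is March 31, 2001.
Tolling adds 116 days: March 31, 2001 + 116 days = July 25, 2001.
July 25, 2001 is a Wednesday and not a day on which the transfer agent is closed, so no extension applies.

July 25, 2001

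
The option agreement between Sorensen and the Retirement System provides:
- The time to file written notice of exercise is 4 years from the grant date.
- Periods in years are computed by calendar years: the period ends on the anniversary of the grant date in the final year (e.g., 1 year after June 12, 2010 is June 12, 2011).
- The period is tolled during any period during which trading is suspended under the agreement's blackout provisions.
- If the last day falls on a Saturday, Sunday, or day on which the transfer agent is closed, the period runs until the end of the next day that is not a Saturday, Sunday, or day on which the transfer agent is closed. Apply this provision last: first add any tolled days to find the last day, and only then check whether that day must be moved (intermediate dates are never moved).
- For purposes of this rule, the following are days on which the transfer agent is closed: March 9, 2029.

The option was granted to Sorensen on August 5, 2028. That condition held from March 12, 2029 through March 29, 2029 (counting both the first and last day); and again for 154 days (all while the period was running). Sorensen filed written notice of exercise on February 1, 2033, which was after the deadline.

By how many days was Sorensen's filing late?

4 years after August 5, 2028 is August 5, 2032.
From March 12, 2029 through March 29, 2029 inclusive is 18 days; tolling adds 18 days: August 5, 2032 + 18 days = August 23, 2032.
Tolling adds 154 days: August 23, 2032 + 154 days = January 24, 2033.
January 24, 2033 is a Monday and not a day on which the transfer agent is closed, so no extension applies.
The deadline is January 24, 2033; from January 24, 2033 to February 1, 2033 is 8 days.

8 days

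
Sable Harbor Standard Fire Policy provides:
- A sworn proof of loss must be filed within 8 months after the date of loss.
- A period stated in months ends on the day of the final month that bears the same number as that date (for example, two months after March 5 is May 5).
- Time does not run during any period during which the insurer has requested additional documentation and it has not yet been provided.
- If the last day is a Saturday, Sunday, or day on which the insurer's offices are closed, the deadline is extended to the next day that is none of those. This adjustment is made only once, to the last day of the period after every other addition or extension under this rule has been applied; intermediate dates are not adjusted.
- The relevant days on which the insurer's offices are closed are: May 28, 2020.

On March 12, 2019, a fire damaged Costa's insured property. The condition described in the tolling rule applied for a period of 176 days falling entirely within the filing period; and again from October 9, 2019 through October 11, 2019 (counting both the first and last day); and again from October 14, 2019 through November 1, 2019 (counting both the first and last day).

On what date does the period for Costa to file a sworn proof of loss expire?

8 months after March 12, 2019 is November 12, 2019.
Tolling adds 176 days: November 12, 2019 + 176 days = May 6, 2020.
From October 9, 2019 through October 11, 2019 inclusive is 3 days; tolling adds 3 days: May 6, 2020 + 3 days = May 9, 2020.
From October 14, 2019 through November 1, 2019 inclusive is 19 days; tolling adds 19 days: May 9, 2020 + 19 days = May 28, 2020.
May 28, 2020 is a listed holiday. The next qualifying day is May 29, 2020.

May 29, 2020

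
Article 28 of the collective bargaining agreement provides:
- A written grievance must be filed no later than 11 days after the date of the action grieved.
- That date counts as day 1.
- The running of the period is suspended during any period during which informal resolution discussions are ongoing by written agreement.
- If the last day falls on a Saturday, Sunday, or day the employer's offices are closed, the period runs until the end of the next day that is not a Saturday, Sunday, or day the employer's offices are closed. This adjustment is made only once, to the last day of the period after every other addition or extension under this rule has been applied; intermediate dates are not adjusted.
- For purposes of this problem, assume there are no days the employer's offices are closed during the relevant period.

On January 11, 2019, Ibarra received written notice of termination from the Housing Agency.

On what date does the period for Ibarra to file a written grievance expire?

January 21, 2019

Counting January 11, 2019 as day 1, day 11 is January 21, 2019.
January 21, 2019 is a Monday and not a day the employer's offices are closed, so no extension applies.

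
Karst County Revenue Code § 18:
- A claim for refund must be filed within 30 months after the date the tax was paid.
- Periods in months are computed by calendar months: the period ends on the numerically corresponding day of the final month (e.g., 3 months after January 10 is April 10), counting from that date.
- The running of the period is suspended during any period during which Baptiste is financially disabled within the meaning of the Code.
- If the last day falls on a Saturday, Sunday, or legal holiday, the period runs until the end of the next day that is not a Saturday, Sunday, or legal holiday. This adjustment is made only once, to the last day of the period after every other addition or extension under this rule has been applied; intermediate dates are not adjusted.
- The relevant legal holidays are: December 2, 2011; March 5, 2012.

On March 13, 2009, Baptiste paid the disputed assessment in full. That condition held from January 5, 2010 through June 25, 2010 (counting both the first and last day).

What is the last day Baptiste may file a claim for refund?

30 months after March 13, 2009 is September 13, 2011.
From January 5, 2010 through June 25, 2010 inclusive is 172 days; tolling adds 172 days: September 13, 2011 + 172 days = March 3, 2012.
March 3, 2012 is Saturday; March 4, 2012 is Sunday; March 5, 2012 is a listed holiday. The next qualifying day is March 6, 2012.

March 6, 2012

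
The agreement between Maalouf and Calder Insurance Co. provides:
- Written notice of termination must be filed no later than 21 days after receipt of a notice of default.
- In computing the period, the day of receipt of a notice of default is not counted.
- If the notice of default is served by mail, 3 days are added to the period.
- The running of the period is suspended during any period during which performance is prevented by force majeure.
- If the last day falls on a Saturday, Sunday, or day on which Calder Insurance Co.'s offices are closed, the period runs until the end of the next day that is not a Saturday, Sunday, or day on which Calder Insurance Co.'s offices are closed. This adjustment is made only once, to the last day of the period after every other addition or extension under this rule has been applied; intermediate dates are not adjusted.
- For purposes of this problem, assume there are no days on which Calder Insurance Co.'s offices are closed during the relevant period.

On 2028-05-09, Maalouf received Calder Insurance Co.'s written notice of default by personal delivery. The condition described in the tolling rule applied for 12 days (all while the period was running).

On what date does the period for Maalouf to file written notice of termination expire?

June 12, 2028

21 days after 2028-05-09 is May 30, 2028.
Service was not by mail, so no mail extension applies.
Tolling adds 12 days: May 30, 2028 + 12 days = June 11, 2028.
June 11, 2028 is Sunday. The next qualifying day is June 12, 2028.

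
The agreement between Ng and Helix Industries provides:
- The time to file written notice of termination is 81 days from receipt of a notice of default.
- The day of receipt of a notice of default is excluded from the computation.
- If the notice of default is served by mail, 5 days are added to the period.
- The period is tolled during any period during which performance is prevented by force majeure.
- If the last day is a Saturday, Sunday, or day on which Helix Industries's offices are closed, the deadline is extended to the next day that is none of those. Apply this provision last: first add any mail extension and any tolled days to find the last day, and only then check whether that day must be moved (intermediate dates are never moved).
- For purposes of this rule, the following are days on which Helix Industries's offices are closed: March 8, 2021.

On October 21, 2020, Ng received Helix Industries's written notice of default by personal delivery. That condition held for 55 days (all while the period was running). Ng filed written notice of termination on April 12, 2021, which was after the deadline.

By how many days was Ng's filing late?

81 days after October 21, 2020 is January 10, 2021.
Service was not by mail, so no mail extension applies.
Tolling adds 55 days: January 10, 2021 + 55 days = March 6, 2021.
March 6, 2021 is Saturday; March 7, 2021 is Sunday; March 8, 2021 is a listed holiday. The next qualifying day is March 9, 2021.
The deadline is March 9, 2021; from March 9, 2021 to April 12, 2021 is 34 days.

34 days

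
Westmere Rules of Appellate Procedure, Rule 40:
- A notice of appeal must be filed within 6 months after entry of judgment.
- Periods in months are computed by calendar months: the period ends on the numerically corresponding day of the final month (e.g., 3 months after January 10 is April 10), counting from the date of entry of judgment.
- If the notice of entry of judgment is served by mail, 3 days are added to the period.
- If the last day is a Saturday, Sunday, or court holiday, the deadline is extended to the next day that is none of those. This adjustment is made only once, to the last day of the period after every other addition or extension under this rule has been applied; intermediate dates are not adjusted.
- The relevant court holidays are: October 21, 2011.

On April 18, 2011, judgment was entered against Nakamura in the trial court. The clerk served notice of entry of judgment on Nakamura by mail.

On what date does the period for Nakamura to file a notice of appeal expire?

October 24, 2011

6 months after April 18, 2011 is October 18, 2011.
Service was by mail, adding 3 days: October 18, 2011 + 3 days = October 21, 2011.
October 21, 2011 is a listed holiday; October 22, 2011 is Saturday; October 23, 2011 is Sunday. The next qualifying day is October 24, 2011.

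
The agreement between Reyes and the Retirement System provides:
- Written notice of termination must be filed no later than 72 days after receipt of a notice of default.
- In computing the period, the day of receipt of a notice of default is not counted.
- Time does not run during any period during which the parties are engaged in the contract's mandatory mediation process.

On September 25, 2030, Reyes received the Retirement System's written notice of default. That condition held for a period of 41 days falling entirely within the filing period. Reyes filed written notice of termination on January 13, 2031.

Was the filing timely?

72 days after September 25, 2030 is December 6, 2030.
Tolling adds 41 days: December 6, 2030 + 41 days = January 16, 2031.
The deadline is January 16, 2031; the filing on January 13, 2031 is on or before that date.

Yes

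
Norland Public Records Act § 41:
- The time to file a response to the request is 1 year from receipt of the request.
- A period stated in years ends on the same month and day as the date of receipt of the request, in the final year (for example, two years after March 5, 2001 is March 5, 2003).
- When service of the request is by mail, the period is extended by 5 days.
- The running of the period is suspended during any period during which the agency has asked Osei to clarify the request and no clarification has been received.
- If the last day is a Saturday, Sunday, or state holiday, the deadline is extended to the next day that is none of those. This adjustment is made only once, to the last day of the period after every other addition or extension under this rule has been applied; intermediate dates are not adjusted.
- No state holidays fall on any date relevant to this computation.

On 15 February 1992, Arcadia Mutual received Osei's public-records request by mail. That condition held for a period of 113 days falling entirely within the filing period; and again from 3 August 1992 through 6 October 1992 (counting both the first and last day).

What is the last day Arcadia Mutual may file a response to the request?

1 year after 15 February 1992 is February 15, 1993.
Service was by mail, adding 5 days: February 15, 1993 + 5 days = February 20, 1993.
Tolling adds 113 days: February 20, 1993 + 113 days = June 13, 1993.
From August 3, 1992 through October 6, 1992 inclusive is 65 days; tolling adds 65 days: June 13, 1993 + 65 days = August 17, 1993.
August 17, 1993 is a Tuesday and not a state holiday, so no extension applies.

August 17, 1993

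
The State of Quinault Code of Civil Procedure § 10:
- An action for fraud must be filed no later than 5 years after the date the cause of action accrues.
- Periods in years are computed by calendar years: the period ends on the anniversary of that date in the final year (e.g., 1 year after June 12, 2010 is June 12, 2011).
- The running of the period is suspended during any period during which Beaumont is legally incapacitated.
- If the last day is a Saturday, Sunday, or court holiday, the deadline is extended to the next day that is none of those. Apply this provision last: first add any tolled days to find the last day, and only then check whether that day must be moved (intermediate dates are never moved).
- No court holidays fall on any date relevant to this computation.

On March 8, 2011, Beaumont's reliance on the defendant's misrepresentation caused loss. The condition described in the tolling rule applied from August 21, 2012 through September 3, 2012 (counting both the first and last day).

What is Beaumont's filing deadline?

5 years after March 8, 2011 is March 8, 2016.
From August 21, 2012 through September 3, 2012 inclusive is 14 days; tolling adds 14 days: March 8, 2016 + 14 days = March 22, 2016.
March 22, 2016 is a Tuesday and not a court holiday, so no extension applies.

March 22, 2016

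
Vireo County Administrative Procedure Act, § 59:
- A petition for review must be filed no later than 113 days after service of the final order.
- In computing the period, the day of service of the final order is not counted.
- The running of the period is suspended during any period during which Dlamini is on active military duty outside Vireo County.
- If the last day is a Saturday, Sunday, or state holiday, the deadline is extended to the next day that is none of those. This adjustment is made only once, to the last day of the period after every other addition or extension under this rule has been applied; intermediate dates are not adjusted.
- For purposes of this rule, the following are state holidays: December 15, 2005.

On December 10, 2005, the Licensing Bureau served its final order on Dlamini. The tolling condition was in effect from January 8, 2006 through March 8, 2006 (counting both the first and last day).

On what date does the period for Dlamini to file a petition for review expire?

June 1, 2006

113 days after December 10, 2005 is April 2, 2006.
From January 8, 2006 through March 8, 2006 inclusive is 60 days; tolling adds 60 days: April 2, 2006 + 60 days = June 1, 2006.
June 1, 2006 is a Thursday and not a state holiday, so no extension applies.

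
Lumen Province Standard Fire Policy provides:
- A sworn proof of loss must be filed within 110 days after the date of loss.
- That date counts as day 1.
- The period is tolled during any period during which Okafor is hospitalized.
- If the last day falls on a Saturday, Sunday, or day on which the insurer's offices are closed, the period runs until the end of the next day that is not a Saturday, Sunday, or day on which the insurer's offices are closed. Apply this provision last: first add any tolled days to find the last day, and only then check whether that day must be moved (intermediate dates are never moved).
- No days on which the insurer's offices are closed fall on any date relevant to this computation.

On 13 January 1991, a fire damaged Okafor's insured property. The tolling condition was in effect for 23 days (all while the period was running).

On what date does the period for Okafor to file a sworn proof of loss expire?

May 27, 1991

Counting 13 January 1991 as day 1, day 110 is May 2, 1991.
Tolling adds 23 days: May 2, 1991 + 23 days = May 25, 1991.
May 25, 1991 is Saturday; May 26, 1991 is Sunday. The next qualifying day is May 27, 1991.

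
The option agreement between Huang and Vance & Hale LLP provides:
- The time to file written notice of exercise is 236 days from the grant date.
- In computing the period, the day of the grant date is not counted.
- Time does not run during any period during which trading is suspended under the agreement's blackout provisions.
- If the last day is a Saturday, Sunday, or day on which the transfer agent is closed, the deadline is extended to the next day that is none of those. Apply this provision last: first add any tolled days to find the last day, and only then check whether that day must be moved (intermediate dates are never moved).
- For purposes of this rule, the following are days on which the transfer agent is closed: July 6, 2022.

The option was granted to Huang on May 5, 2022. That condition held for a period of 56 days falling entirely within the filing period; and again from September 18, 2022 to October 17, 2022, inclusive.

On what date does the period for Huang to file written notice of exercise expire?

March 23, 2023

236 days after May 5, 2022 is December 27, 2022.
Tolling adds 56 days: December 27, 2022 + 56 days = February 21, 2023.
From September 18, 2022 through October 17, 2022 inclusive is 30 days; tolling adds 30 days: February 21, 2023 + 30 days = March 23, 2023.
March 23, 2023 is a Thursday and not a day on which the transfer agent is closed, so no extension applies.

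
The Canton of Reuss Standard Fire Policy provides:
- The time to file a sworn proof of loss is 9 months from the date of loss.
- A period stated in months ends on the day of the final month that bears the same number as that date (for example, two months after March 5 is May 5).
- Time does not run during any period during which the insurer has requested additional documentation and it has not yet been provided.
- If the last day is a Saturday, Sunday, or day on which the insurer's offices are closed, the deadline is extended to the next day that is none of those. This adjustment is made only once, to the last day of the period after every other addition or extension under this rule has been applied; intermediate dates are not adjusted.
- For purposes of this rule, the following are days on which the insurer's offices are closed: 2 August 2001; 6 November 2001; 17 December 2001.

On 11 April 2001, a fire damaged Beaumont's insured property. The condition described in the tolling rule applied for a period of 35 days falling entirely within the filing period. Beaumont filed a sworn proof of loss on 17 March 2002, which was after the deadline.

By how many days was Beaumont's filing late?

30 days

9 months after 11 April 2001 is January 11, 2002.
Tolling adds 35 days: January 11, 2002 + 35 days = February 15, 2002.
February 15, 2002 is a Friday and not a day on which the insurer's offices are closed, so no extension applies.
The deadline is February 15, 2002; from February 15, 2002 to March 17, 2002 is 30 days.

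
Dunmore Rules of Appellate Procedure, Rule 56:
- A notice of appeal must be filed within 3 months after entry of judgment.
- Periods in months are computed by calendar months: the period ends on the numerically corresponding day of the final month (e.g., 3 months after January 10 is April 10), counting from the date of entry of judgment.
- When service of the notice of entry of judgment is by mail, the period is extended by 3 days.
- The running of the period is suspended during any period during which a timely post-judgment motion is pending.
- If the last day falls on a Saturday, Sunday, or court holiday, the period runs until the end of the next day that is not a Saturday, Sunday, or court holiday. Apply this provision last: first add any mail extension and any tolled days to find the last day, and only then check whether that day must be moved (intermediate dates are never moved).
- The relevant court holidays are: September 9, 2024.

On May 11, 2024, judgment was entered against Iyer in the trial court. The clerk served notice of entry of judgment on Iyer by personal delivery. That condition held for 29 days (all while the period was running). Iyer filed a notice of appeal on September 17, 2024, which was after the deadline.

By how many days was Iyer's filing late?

3 months after May 11, 2024 is August 11, 2024.
Service was not by mail, so no mail extension applies.
Tolling adds 29 days: August 11, 2024 + 29 days = September 9, 2024.
September 9, 2024 is a listed holiday. The next qualifying day is September 10, 2024.
The deadline is September 10, 2024; from September 10, 2024 to September 17, 2024 is 7 days.

7 days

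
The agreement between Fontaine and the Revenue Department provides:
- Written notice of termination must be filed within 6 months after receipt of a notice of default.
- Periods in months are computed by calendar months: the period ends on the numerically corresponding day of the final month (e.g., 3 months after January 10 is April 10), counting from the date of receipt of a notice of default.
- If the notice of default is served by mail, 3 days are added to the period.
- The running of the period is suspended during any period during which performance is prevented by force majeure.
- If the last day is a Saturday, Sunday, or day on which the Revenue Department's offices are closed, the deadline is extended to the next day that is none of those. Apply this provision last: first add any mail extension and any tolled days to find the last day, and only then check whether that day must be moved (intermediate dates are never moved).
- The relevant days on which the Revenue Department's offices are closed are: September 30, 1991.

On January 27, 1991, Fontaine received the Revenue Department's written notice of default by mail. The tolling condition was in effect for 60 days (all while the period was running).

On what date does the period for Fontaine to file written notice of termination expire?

October 1, 1991

6 months after January 27, 1991 is July 27, 1991.
Service was by mail, adding 3 days: July 27, 1991 + 3 days = July 30, 1991.
Tolling adds 60 days: July 30, 1991 + 60 days = September 28, 1991.
September 28, 1991 is Saturday; September 29, 1991 is Sunday; September 30, 1991 is a listed holiday. The next qualifying day is October 1, 1991.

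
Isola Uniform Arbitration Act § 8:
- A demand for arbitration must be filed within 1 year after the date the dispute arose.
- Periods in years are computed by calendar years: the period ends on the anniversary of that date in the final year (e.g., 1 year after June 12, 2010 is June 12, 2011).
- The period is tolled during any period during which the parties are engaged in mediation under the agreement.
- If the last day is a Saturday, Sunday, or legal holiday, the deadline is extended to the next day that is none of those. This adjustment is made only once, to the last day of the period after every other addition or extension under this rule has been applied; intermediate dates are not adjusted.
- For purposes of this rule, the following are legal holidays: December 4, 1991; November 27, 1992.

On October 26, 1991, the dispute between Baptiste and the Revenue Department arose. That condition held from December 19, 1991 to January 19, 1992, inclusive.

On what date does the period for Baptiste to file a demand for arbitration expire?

1 year after October 26, 1991 is October 26, 1992.
From December 19, 1991 through January 19, 1992 inclusive is 32 days; tolling adds 32 days: October 26, 1992 + 32 days = November 27, 1992.
November 27, 1992 is a listed holiday; November 28, 1992 is Saturday; November 29, 1992 is Sunday. The next qualifying day is November 30, 1992.

November 30, 1992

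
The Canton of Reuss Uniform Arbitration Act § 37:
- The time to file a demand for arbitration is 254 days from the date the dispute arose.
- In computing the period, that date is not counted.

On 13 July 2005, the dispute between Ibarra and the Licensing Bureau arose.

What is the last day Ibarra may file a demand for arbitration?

254 days after 13 July 2005 is March 24, 2006.

March 24, 2006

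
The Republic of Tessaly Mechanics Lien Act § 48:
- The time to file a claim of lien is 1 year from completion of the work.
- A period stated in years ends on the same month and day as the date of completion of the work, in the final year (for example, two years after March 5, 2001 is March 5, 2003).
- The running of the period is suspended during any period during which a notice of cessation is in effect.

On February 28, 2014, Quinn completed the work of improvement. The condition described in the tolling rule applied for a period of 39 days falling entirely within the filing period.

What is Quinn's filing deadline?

1 year after February 28, 2014 is February 28, 2015.
Tolling adds 39 days: February 28, 2015 + 39 days = April 8, 2015.

April 8, 2015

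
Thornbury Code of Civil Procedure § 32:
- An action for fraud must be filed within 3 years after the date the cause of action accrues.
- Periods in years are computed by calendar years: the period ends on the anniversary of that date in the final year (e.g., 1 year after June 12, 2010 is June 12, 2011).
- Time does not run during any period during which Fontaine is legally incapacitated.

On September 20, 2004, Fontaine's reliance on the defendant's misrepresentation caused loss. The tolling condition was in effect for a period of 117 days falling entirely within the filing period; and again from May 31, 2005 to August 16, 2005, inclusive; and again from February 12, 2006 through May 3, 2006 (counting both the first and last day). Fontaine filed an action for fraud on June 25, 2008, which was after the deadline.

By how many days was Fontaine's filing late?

3 days

3 years after September 20, 2004 is September 20, 2007.
Tolling adds 117 days: September 20, 2007 + 117 days = January 15, 2008.
From May 31, 2005 through August 16, 2005 inclusive is 78 days; tolling adds 78 days: January 15, 2008 + 78 days = April 2, 2008.
From February 12, 2006 through May 3, 2006 inclusive is 81 days; tolling adds 81 days: April 2, 2008 + 81 days = June 22, 2008.
The deadline is June 22, 2008; from June 22, 2008 to June 25, 2008 is 3 days.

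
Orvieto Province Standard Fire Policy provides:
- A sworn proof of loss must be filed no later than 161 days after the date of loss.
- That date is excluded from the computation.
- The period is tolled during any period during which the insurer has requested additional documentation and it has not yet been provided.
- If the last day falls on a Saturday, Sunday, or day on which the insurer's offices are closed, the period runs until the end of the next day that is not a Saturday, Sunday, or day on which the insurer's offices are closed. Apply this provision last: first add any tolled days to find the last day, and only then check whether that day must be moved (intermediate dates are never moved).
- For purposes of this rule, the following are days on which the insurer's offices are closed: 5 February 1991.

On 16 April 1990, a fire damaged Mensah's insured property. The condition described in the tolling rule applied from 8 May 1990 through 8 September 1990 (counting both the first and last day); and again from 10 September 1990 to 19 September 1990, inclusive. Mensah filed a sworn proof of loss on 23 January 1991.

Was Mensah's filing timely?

161 days after 16 April 1990 is September 24, 1990.
From May 8, 1990 through September 8, 1990 inclusive is 124 days; tolling adds 124 days: September 24, 1990 + 124 days = January 26, 1991.
From September 10, 1990 through September 19, 1990 inclusive is 10 days; tolling adds 10 days: January 26, 1991 + 10 days = February 5, 1991.
February 5, 1991 is a listed holiday. The next qualifying day is February 6, 1991.
The deadline is February 6, 1991; the filing on January 23, 1991 is on or before that date.

Yes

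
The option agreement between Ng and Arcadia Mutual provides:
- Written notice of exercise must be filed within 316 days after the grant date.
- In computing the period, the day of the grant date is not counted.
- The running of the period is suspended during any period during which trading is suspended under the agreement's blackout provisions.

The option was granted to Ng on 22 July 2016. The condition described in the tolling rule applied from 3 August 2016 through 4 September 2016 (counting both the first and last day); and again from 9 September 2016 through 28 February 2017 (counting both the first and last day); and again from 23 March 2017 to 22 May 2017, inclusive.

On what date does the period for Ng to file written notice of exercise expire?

316 days after 22 July 2016 is June 3, 2017.
From August 3, 2016 through September 4, 2016 inclusive is 33 days; tolling adds 33 days: June 3, 2017 + 33 days = July 6, 2017.
From September 9, 2016 through February 28, 2017 inclusive is 173 days; tolling adds 173 days: July 6, 2017 + 173 days = December 26, 2017.
From March 23, 2017 through May 22, 2017 inclusive is 61 days; tolling adds 61 days: December 26, 2017 + 61 days = February 25, 2018.

February 25, 2018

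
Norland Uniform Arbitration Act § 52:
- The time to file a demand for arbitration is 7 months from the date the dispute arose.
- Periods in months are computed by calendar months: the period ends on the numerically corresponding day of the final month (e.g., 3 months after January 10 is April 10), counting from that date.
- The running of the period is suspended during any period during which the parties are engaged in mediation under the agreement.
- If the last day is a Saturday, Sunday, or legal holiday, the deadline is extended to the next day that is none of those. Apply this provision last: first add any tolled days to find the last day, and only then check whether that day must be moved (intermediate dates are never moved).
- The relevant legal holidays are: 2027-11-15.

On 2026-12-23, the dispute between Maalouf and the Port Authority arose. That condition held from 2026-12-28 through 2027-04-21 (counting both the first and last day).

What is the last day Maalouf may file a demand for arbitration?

7 months after 2026-12-23 is July 23, 2027.
From December 28, 2026 through April 21, 2027 inclusive is 115 days; tolling adds 115 days: July 23, 2027 + 115 days = November 15, 2027.
November 15, 2027 is a listed holiday. The next qualifying day is November 16, 2027.

November 16, 2027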